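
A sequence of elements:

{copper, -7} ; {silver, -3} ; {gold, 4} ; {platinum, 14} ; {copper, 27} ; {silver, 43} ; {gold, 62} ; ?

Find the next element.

{platinum, 84}

Metal — repeats copper → silver → gold → platinum: copper, silver, gold, platinum, copper, silver, gold → platinum.
For the second part, differences are 4, 7, 10, … (increasing by 3 each time): -7, -3, 4, 14, 27, 43, 62 → 84.
Putting it together: {platinum, 84}.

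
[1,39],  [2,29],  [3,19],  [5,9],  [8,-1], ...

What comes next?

First component: 1, 2, 3, 5, 8 → 13 (each term is the sum of the two before it).
Second component: −10 each step, so 39, 29, 19, 9, -1 → -11.
So the next pair is [13,-11].

[13,-11]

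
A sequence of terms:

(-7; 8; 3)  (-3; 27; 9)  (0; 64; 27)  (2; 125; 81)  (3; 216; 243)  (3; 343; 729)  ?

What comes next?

(2; 512; 2187)

First entry — differences are 4, 3, 2, … (decreasing by 1 each time): -7, -3, 0, 2, 3, 3 → 2.
Second entry: 8, 27, 64, 125, 216, 343 → 512 (perfect cubes: 2³, 3³, 4³, …).
For the third entry, ×3 each step: 3, 9, 27, 81, 243, 729 → 2187.
Putting it together: (2; 512; 2187).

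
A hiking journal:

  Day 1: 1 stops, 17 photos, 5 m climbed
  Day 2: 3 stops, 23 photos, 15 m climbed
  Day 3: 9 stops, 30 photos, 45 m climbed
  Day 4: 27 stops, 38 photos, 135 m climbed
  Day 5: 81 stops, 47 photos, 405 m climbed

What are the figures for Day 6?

Stops: ×3 each step; 1, 3, 9, 27, 81 → 243.
Photos: differences are 6, 7, 8, … (increasing by 1 each time), so 17, 23, 30, 38, 47 → 57.
M climbed — ×3 each step: 5, 15, 45, 135, 405 → 1215.
Combining the parts gives 243 stops, 57 photos, 1215 m climbed.

243 stops, 57 photos, 1215 m climbed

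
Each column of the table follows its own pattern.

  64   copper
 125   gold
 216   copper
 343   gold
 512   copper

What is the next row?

First component: 64, 125, 216, 343, 512 → 729 (perfect cubes: 4³, 5³, 6³, …).
For the metal, alternates copper ↔ gold: copper, gold, copper, gold, copper → gold.
Putting it together: 729  gold.

729  gold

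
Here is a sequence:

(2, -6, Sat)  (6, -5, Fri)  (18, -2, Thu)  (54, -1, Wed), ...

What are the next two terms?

For the first part, ×3 each step: 2, 6, 18, 54 → 162 → 486.
Second part goes -6, -5, -2, -1 → 2 → 3 (alternating steps +1, +3, +1, +3, …).
For the day, runs backward through the weekdays Mon→Sun: Sat, Fri, Thu, Wed → Tue → Mon.
So the next two terms are (162, 2, Tue) and (486, 3, Mon).

(162, 2, Tue), (486, 3, Mon)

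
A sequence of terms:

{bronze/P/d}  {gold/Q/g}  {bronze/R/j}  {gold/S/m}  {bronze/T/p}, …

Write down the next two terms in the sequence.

Rank — alternates bronze ↔ gold: bronze, gold, bronze, gold, bronze → gold → bronze.
First letter goes P, Q, R, S, T → U → V (letters move forward 1 place in the alphabet).
For the second letter, letters move forward 3 places in the alphabet: d, g, j, m, p → s → v.
So the next two terms are {gold/U/s} and {bronze/V/v}.

{gold/U/s}, {bronze/V/v}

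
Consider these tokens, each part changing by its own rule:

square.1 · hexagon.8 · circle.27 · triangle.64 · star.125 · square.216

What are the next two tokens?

Shape: square, hexagon, circle, triangle, star, square → hexagon → circle (repeats square → hexagon → circle → triangle → star).
Second component: 1, 8, 27, 64, 125, 216 → 343 → 512 (perfect cubes: 1³, 2³, 3³, …).
Putting the parts together: hexagon.343 and then circle.512.

hexagon.343 then circle.512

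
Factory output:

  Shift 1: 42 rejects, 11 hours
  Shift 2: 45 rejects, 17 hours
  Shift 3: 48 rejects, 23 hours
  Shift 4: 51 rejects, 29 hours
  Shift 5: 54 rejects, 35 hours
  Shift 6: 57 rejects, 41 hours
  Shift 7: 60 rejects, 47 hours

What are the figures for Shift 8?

Rejects — +3 each step: 42, 45, 48, 51, 54, 57, 60 → 63.
Hours: +6 each step; 11, 17, 23, 29, 35, 41, 47 → 53.
Putting it together: 63 rejects, 53 hours.

63 rejects, 53 hours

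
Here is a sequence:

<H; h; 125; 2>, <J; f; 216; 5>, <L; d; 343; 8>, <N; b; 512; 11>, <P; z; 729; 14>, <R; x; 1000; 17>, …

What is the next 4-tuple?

First letter: letters move forward 2 places in the alphabet, so H, J, L, N, P, R → T.
Second letter: h, f, d, b, z, x → v (letters move back 2 places in the alphabet, wrapping A→Z).
For the third entry, perfect cubes: 5³, 6³, 7³, …: 125, 216, 343, 512, 729, 1000 → 1331.
Fourth entry: 2, 5, 8, 11, 14, 17 → 20 (+3 each step).
Combining the parts gives <T; v; 1331; 20>.

<T; v; 1331; 20>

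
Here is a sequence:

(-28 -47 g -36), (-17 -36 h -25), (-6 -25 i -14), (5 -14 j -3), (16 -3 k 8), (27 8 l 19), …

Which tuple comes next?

First part — +11 each step: -28, -17, -6, 5, 16, 27 → 38.
Second part: +11 each step, so -47, -36, -25, -14, -3, 8 → 19.
Letter: letters move forward 1 place in the alphabet; g, h, i, j, k, l → m.
Fourth part: always 8 less than the first part, so -36, -25, -14, -3, 8, 19 → 30.
Combining the parts gives (38 19 m 30).

(38 19 m 30)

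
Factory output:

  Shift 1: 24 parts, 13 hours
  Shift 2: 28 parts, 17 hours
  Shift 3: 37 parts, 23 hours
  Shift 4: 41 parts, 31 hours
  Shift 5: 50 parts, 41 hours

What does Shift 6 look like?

54 parts, 53 hours

Parts — alternating steps +4, +9, +4, +9, …: 24, 28, 37, 41, 50 → 54.
Hours — differences are 4, 6, 8, … (increasing by 2 each time): 13, 17, 23, 31, 41 → 53.
Combining the parts gives 54 parts, 53 hours.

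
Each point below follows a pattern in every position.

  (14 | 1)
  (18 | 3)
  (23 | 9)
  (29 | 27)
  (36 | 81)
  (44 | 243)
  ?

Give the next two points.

First part: differences are 4, 5, 6, … (increasing by 1 each time), so 14, 18, 23, 29, 36, 44 → 53 → 63.
Second part: 1, 3, 9, 27, 81, 243 → 729 → 2187 (×3 each step).
Putting the parts together: (53 | 729) and then (63 | 2187).

(53 | 729), (63 | 2187)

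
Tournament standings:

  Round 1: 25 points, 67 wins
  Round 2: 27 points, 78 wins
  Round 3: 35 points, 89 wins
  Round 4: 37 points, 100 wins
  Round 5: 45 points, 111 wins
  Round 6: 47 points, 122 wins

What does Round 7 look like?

Points goes 25, 27, 35, 37, 45, 47 → 55 (alternating steps +2, +8, +2, +8, …).
Wins goes 67, 78, 89, 100, 111, 122 → 133 (+11 each step).
Combining the parts gives 55 points, 133 wins.

55 points, 133 wins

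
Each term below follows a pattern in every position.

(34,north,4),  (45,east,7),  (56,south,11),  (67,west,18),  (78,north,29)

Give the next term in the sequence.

(89,east,47)

First part: +11 each step, so 34, 45, 56, 67, 78 → 89.
Direction: north, east, south, west, north → east (repeats north → east → south → west).
For the third part, each term is the sum of the two before it: 4, 7, 11, 18, 29 → 47.
Putting it together: (89,east,47).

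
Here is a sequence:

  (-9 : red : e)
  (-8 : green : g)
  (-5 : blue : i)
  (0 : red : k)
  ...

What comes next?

For the first value, differences are 1, 3, 5, … (increasing by 2 each time): -9, -8, -5, 0 → 7.
Colour: repeats red → green → blue, so red, green, blue, red → green.
For the letter, letters move forward 2 places in the alphabet: e, g, i, k → m.
So the next tuple is (7 : green : m).

(7 : green : m)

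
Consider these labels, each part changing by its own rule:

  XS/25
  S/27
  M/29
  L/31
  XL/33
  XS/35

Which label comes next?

S/37

Size — repeats XS → S → M → L → XL: XS, S, M, L, XL, XS → S.
Second component: 25, 27, 29, 31, 33, 35 → 37 (+2 each step).
Putting it together: S/37.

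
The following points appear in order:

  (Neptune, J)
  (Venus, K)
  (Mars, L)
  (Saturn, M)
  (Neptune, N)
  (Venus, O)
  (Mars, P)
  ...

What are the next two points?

Planet goes Neptune, Venus, Mars, Saturn, Neptune, Venus, Mars → Saturn → Neptune (repeats Neptune → Venus → Mars → Saturn).
Letter goes J, K, L, M, N, O, P → Q → R (letters move forward 1 place in the alphabet).
So the next two points are (Saturn, Q) and (Neptune, R).

(Saturn, Q), (Neptune, R)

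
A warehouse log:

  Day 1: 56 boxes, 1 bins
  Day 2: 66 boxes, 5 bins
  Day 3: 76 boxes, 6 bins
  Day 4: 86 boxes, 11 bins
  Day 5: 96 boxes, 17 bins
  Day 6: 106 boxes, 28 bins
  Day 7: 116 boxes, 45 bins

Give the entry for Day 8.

126 boxes, 73 bins

Boxes: 56, 66, 76, 86, 96, 106, 116 → 126 (+10 each step).
Bins: each term is the sum of the two before it; 1, 5, 6, 11, 17, 28, 45 → 73.
Combining the parts gives 126 boxes, 73 bins.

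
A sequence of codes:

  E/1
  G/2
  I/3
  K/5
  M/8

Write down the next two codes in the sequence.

O/13 then Q/21

For the letter, letters move forward 2 places in the alphabet: E, G, I, K, M → O → Q.
Second component goes 1, 2, 3, 5, 8 → 13 → 21 (each term is the sum of the two before it).
So the next two codes are O/13 and Q/21.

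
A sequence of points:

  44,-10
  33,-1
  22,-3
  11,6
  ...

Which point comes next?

0,4

First component — −11 each step: 44, 33, 22, 11 → 0.
Second component: alternating steps +9, −2, +9, −2, …, so -10, -1, -3, 6 → 4.
Combining the parts gives 0,4.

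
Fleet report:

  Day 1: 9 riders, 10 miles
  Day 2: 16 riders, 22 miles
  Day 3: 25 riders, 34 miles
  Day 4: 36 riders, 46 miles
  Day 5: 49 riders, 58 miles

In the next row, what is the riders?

64

Riders goes 9, 16, 25, 36, 49 → 64 (perfect squares: 3², 4², 5², …).
Miles: +12 each step, so 10, 22, 34, 46, 58 → 70.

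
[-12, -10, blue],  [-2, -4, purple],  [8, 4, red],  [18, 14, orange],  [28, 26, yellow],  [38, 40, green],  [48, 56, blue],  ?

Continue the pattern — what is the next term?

[58, 74, purple]

First slot: +10 each step, so -12, -2, 8, 18, 28, 38, 48 → 58.
For the second slot, differences are 6, 8, 10, … (increasing by 2 each time): -10, -4, 4, 14, 26, 40, 56 → 74.
Colour — repeats blue → purple → red → orange → yellow → green: blue, purple, red, orange, yellow, green, blue → purple.
Combining the parts gives [58, 74, purple].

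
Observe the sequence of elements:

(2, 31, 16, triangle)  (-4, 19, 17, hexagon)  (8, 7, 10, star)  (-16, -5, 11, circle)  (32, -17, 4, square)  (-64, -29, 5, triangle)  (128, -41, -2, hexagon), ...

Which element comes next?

(-256, -53, -1, star)

First part — ×(-2) each step: 2, -4, 8, -16, 32, -64, 128 → -256.
Second part: −12 each step; 31, 19, 7, -5, -17, -29, -41 → -53.
Third part: 16, 17, 10, 11, 4, 5, -2 → -1 (alternating steps +1, −7, +1, −7, …).
For the shape, repeats triangle → hexagon → star → circle → square: triangle, hexagon, star, circle, square, triangle, hexagon → star.
So the next element is (-256, -53, -1, star).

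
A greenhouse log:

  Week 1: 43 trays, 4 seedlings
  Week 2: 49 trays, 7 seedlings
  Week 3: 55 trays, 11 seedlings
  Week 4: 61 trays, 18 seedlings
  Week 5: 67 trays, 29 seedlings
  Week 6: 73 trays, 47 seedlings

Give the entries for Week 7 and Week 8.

Trays goes 43, 49, 55, 61, 67, 73 → 79 → 85 (+6 each step).
For the seedlings, each term is the sum of the two before it: 4, 7, 11, 18, 29, 47 → 76 → 123.
Putting the parts together: 79 trays, 76 seedlings and then 85 trays, 123 seedlings.

79 trays, 76 seedlings; 85 trays, 123 seedlings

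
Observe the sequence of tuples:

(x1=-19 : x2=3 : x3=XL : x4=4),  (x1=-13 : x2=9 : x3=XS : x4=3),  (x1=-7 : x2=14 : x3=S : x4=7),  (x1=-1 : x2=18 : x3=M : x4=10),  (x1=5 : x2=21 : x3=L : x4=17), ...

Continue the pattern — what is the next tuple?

(x1=11 : x2=23 : x3=XL : x4=27)

X1: -19, -13, -7, -1, 5 → 11 (+6 each step).
X2: differences are 6, 5, 4, … (decreasing by 1 each time); 3, 9, 14, 18, 21 → 23.
X3 — runs through clothing sizes XS→XL: XL, XS, S, M, L → XL.
X4 — each term is the sum of the two before it: 4, 3, 7, 10, 17 → 27.
So the next tuple is (x1=11 : x2=23 : x3=XL : x4=27).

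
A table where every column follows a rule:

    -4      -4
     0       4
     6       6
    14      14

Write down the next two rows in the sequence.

24  16; 36  24

First component: -4, 0, 6, 14 → 24 → 36 (differences are 4, 6, 8, … (increasing by 2 each time)).
Second component: alternating steps +8, +2, +8, +2, …, so -4, 4, 6, 14 → 16 → 24.
Putting the parts together: 24  16 and then 36  24.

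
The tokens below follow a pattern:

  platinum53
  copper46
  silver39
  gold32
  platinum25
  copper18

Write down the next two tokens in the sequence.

Metal: repeats platinum → copper → silver → gold, so platinum, copper, silver, gold, platinum, copper → silver → gold.
Second component goes 53, 46, 39, 32, 25, 18 → 11 → 4 (−7 each step).
So the next two tokens are silver11 and gold4.

silver11 then gold4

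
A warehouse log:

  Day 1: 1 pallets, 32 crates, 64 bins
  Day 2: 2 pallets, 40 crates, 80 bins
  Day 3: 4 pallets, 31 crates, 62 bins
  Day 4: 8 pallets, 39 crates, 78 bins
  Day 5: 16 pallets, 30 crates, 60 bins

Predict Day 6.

32 pallets, 38 crates, 76 bins

Pallets: ×2 each step; 1, 2, 4, 8, 16 → 32.
Crates goes 32, 40, 31, 39, 30 → 38 (alternating steps +8, −9, +8, −9, …).
Bins — always 2 × the crates: 64, 80, 62, 78, 60 → 76.
Combining the parts gives 32 pallets, 38 crates, 76 bins.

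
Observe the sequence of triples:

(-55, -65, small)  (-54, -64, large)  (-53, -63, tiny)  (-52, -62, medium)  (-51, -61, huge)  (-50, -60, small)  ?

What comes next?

(-49, -59, large)

First value — +1 each step: -55, -54, -53, -52, -51, -50 → -49.
Second value goes -65, -64, -63, -62, -61, -60 → -59 (always 10 less than the first value).
For the size, repeats small → large → tiny → medium → huge: small, large, tiny, medium, huge, small → large.
So the next triple is (-49, -59, large).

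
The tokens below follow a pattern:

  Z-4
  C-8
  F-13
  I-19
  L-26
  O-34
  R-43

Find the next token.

Letter: letters move forward 3 places in the alphabet, wrapping Z→A, so Z, C, F, I, L, O, R → U.
Second component: 4, 8, 13, 19, 26, 34, 43 → 53 (differences are 4, 5, 6, … (increasing by 1 each time)).
Putting it together: U-53.

U-53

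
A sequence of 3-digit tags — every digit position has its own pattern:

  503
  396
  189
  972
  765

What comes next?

First digit goes 5, 3, 1, 9, 7 → 5 (−2 each step, mod 10).
Second digit — −1 each step, mod 10: 0, 9, 8, 7, 6 → 5.
Third digit — +3 each step, mod 10: 3, 6, 9, 2, 5 → 8.
Combining the parts gives 558.

558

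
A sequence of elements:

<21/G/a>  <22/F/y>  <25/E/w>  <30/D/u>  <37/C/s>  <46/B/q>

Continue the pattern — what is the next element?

<57/A/o>

First entry: differences are 1, 3, 5, … (increasing by 2 each time), so 21, 22, 25, 30, 37, 46 → 57.
First letter: letters move back 1 place in the alphabet, so G, F, E, D, C, B → A.
Second letter: letters move back 2 places in the alphabet, wrapping A→Z, so a, y, w, u, s, q → o.
Combining the parts gives <57/A/o>.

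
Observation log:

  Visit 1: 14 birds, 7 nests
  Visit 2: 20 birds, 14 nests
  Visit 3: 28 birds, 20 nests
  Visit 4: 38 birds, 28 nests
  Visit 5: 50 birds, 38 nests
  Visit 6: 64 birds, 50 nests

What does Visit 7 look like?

80 birds, 64 nests

Birds: differences are 6, 8, 10, … (increasing by 2 each time), so 14, 20, 28, 38, 50, 64 → 80.
Nests: 7, 14, 20, 28, 38, 50 → 64 (always the previous value of the birds).
Putting it together: 80 birds, 64 nests.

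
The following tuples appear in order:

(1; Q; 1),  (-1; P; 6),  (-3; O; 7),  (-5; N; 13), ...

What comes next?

(-7; M; 20)

First part goes 1, -1, -3, -5 → -7 (−2 each step).
Letter goes Q, P, O, N → M (letters move back 1 place in the alphabet).
Third part goes 1, 6, 7, 13 → 20 (each term is the sum of the two before it).
Putting it together: (-7; M; 20).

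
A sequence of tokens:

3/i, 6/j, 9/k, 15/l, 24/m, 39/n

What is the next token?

63/o

First component goes 3, 6, 9, 15, 24, 39 → 63 (each term is the sum of the two before it).
Letter: letters move forward 1 place in the alphabet; i, j, k, l, m, n → o.
Combining the parts gives 63/o.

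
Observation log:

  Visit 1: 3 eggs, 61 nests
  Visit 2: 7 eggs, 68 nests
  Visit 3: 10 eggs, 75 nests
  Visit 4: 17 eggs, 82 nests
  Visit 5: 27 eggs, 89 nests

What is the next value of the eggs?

44

For the eggs, each term is the sum of the two before it: 3, 7, 10, 17, 27 → 44.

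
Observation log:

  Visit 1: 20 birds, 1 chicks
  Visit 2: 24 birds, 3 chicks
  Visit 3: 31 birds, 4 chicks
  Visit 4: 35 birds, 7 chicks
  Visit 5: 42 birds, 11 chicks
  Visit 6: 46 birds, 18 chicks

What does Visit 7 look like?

Birds: alternating steps +4, +7, +4, +7, …, so 20, 24, 31, 35, 42, 46 → 53.
Chicks — each term is the sum of the two before it: 1, 3, 4, 7, 11, 18 → 29.
Combining the parts gives 53 birds, 29 chicks.

53 birds, 29 chicks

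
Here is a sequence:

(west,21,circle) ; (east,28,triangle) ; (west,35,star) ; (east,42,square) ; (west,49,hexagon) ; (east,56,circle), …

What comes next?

(west,63,triangle)

Direction: alternates west ↔ east, so west, east, west, east, west, east → west.
Second component goes 21, 28, 35, 42, 49, 56 → 63 (+7 each step).
For the shape, repeats circle → triangle → star → square → hexagon: circle, triangle, star, square, hexagon, circle → triangle.
Putting it together: (west,63,triangle).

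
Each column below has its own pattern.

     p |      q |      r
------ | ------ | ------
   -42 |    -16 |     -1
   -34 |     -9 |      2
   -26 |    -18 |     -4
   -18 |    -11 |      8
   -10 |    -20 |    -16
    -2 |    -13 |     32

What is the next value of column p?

6

Column p: -42, -34, -26, -18, -10, -2 → 6 (+8 each step).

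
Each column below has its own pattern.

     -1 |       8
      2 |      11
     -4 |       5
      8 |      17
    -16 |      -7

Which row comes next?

First component goes -1, 2, -4, 8, -16 → 32 (×(-2) each step).
Second component: 8, 11, 5, 17, -7 → 41 (always 9 more than the first component).
Putting it together: 32  41.

32  41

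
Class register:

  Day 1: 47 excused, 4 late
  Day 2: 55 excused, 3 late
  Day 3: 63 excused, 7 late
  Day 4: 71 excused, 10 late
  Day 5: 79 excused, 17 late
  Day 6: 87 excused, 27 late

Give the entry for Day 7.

Excused: +8 each step; 47, 55, 63, 71, 79, 87 → 95.
Late goes 4, 3, 7, 10, 17, 27 → 44 (each term is the sum of the two before it).
Combining the parts gives 95 excused, 44 late.

95 excused, 44 late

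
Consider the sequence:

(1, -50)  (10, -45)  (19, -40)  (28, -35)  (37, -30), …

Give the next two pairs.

(46, -25), (55, -20)

First component: +9 each step, so 1, 10, 19, 28, 37 → 46 → 55.
Second component: +5 each step, so -50, -45, -40, -35, -30 → -25 → -20.
Putting the parts together: (46, -25) and then (55, -20).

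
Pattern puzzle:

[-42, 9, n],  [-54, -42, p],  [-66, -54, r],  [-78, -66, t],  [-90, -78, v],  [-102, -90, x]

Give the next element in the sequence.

First entry goes -42, -54, -66, -78, -90, -102 → -114 (−12 each step).
Second entry: always the previous value of the first entry; 9, -42, -54, -66, -78, -90 → -102.
For the letter, letters move forward 2 places in the alphabet: n, p, r, t, v, x → z.
Combining the parts gives [-114, -102, z].

[-114, -102, z]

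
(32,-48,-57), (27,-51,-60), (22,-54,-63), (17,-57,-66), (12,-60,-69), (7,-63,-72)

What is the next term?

(2,-66,-75)

First part: −5 each step, so 32, 27, 22, 17, 12, 7 → 2.
Second part: −3 each step, so -48, -51, -54, -57, -60, -63 → -66.
Third part — always 9 less than the second part: -57, -60, -63, -66, -69, -72 → -75.
Putting it together: (2,-66,-75).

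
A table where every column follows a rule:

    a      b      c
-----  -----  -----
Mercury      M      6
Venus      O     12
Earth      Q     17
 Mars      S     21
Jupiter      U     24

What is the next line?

Column a — runs through the planets Mercury→Neptune: Mercury, Venus, Earth, Mars, Jupiter → Saturn.
Column b: M, O, Q, S, U → W (letters move forward 2 places in the alphabet).
Column c: differences are 6, 5, 4, … (decreasing by 1 each time), so 6, 12, 17, 21, 24 → 26.
Putting it together: Saturn  W  26.

Saturn  W  26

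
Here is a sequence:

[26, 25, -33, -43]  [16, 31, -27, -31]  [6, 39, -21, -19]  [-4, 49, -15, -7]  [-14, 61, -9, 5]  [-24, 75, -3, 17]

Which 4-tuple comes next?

First component: −10 each step; 26, 16, 6, -4, -14, -24 → -34.
Second component: differences are 6, 8, 10, … (increasing by 2 each time), so 25, 31, 39, 49, 61, 75 → 91.
Third component: +6 each step, so -33, -27, -21, -15, -9, -3 → 3.
Fourth component: +12 each step; -43, -31, -19, -7, 5, 17 → 29.
Putting it together: [-34, 91, 3, 29].

[-34, 91, 3, 29]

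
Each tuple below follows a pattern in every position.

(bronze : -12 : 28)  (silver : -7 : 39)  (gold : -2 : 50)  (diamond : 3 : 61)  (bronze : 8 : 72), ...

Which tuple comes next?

(silver : 13 : 83)

Rank goes bronze, silver, gold, diamond, bronze → silver (repeats bronze → silver → gold → diamond).
Second part: +5 each step, so -12, -7, -2, 3, 8 → 13.
Third part: 28, 39, 50, 61, 72 → 83 (+11 each step).
Putting it together: (silver : 13 : 83).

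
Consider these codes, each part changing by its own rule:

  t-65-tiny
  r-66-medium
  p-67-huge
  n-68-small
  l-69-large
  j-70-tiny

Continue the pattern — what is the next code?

For the letter, letters move back 2 places in the alphabet: t, r, p, n, l, j → h.
Second component goes 65, 66, 67, 68, 69, 70 → 71 (+1 each step).
Size: repeats tiny → medium → huge → small → large, so tiny, medium, huge, small, large, tiny → medium.
Combining the parts gives h-71-medium.

h-71-medium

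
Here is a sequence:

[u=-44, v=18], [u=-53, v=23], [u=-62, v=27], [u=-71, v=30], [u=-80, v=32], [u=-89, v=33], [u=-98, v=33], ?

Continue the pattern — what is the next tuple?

U: −9 each step; -44, -53, -62, -71, -80, -89, -98 → -107.
V — differences are 5, 4, 3, … (decreasing by 1 each time): 18, 23, 27, 30, 32, 33, 33 → 32.
So the next tuple is [u=-107, v=32].

[u=-107, v=32]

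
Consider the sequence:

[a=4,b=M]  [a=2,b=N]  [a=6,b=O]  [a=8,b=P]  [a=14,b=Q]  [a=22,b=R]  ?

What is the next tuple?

[a=36,b=S]

For the a, each term is the sum of the two before it: 4, 2, 6, 8, 14, 22 → 36.
For the b, letters move forward 1 place in the alphabet: M, N, O, P, Q, R → S.
Putting it together: [a=36,b=S].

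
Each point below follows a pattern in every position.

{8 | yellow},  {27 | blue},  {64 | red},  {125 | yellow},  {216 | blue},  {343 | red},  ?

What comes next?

{512 | yellow}

First slot: perfect cubes: 2³, 3³, 4³, …, so 8, 27, 64, 125, 216, 343 → 512.
Colour: repeats yellow → blue → red; yellow, blue, red, yellow, blue, red → yellow.
Putting it together: {512 | yellow}.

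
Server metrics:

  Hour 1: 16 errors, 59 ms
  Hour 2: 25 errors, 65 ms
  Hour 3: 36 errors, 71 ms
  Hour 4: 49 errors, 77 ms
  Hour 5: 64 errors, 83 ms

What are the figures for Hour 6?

81 errors, 89 ms

Errors: perfect squares: 4², 5², 6², …; 16, 25, 36, 49, 64 → 81.
For the ms, +6 each step: 59, 65, 71, 77, 83 → 89.
Putting it together: 81 errors, 89 ms.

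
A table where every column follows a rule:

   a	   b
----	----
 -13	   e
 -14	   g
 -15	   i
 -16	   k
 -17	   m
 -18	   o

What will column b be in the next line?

q

For the column b, letters move forward 2 places in the alphabet: e, g, i, k, m, o → q.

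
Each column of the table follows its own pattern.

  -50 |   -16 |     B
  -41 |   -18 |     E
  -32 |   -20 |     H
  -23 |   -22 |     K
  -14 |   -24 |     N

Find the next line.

-5  -26  Q

First component — +9 each step: -50, -41, -32, -23, -14 → -5.
For the second component, −2 each step: -16, -18, -20, -22, -24 → -26.
Letter: letters move forward 3 places in the alphabet, so B, E, H, K, N → Q.
So the next line is -5  -26  Q.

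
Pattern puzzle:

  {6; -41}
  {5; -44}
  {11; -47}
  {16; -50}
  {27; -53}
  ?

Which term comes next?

First entry — each term is the sum of the two before it: 6, 5, 11, 16, 27 → 43.
Second entry — −3 each step: -41, -44, -47, -50, -53 → -56.
So the next term is {43; -56}.

{43; -56}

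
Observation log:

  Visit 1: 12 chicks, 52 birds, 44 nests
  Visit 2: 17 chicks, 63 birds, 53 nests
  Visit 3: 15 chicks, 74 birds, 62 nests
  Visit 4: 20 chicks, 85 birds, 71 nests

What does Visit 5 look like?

Chicks: alternating steps +5, −2, +5, −2, …, so 12, 17, 15, 20 → 18.
Birds: +11 each step; 52, 63, 74, 85 → 96.
Nests: +9 each step; 44, 53, 62, 71 → 80.
Combining the parts gives 18 chicks, 96 birds, 80 nests.

18 chicks, 96 birds, 80 nests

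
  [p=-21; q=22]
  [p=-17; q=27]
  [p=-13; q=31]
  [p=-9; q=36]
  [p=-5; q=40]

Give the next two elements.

[p=-1; q=45], [p=3; q=49]

P goes -21, -17, -13, -9, -5 → -1 → 3 (+4 each step).
Q: 22, 27, 31, 36, 40 → 45 → 49 (alternating steps +5, +4, +5, +4, …).
Putting the parts together: [p=-1; q=45] and then [p=3; q=49].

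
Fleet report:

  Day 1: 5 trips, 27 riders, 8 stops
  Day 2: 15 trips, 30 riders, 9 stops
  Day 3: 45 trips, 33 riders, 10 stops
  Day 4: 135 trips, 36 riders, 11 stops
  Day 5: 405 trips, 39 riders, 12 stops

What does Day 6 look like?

Trips: ×3 each step; 5, 15, 45, 135, 405 → 1215.
Riders: +3 each step, so 27, 30, 33, 36, 39 → 42.
Stops: +1 each step; 8, 9, 10, 11, 12 → 13.
So the next record is 1215 trips, 42 riders, 13 stops.

1215 trips, 42 riders, 13 stops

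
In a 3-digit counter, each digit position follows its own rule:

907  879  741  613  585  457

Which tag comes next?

329

First digit: −1 each step, mod 10; 9, 8, 7, 6, 5, 4 → 3.
Second digit: 0, 7, 4, 1, 8, 5 → 2 (−3 each step, mod 10).
Third digit — +2 each step, mod 10: 7, 9, 1, 3, 5, 7 → 9.
Putting it together: 329.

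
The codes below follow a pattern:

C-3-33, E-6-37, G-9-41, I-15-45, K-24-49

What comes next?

M-39-53

Letter goes C, E, G, I, K → M (letters move forward 2 places in the alphabet).
Second component: each term is the sum of the two before it; 3, 6, 9, 15, 24 → 39.
Third component goes 33, 37, 41, 45, 49 → 53 (+4 each step).
Combining the parts gives M-39-53.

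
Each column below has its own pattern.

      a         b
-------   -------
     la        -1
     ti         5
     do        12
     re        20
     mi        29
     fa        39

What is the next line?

sol  50

For the column a, runs through the solfège scale do→ti: la, ti, do, re, mi, fa → sol.
Column b: differences are 6, 7, 8, … (increasing by 1 each time), so -1, 5, 12, 20, 29, 39 → 50.
Putting it together: sol  50.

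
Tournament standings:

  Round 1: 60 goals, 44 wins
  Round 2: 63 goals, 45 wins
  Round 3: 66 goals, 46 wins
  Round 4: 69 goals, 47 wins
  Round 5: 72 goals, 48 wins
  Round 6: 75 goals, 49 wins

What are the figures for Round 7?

78 goals, 50 wins

Goals: +3 each step; 60, 63, 66, 69, 72, 75 → 78.
Wins: +1 each step; 44, 45, 46, 47, 48, 49 → 50.
Putting it together: 78 goals, 50 wins.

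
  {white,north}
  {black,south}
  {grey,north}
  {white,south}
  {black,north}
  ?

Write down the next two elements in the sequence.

{grey,south}, {white,north}

Shade: white, black, grey, white, black → grey → white (repeats white → black → grey).
Direction: alternates north ↔ south, so north, south, north, south, north → south → north.
So the next two elements are {grey,south} and {white,north}.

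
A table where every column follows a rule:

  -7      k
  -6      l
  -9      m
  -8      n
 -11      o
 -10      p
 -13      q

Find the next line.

First component: alternating steps +1, −3, +1, −3, …; -7, -6, -9, -8, -11, -10, -13 → -12.
For the letter, letters move forward 1 place in the alphabet: k, l, m, n, o, p, q → r.
Putting it together: -12  r.

-12  r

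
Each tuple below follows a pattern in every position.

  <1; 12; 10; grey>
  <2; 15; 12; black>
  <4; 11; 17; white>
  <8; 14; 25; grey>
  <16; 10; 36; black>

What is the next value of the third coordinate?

Third coordinate goes 10, 12, 17, 25, 36 → 50 (differences are 2, 5, 8, … (increasing by 3 each time)).

50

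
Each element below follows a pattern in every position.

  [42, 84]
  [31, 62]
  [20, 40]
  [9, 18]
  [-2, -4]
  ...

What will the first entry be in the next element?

-13

First entry: 42, 31, 20, 9, -2 → -13 (−11 each step).
Second entry — always 2 × the first entry: 84, 62, 40, 18, -4 → -26.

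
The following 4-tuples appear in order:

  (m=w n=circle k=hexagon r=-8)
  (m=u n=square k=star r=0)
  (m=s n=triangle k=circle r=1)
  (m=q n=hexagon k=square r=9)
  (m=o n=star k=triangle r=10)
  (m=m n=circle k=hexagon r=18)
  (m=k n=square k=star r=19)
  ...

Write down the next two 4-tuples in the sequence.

M: letters move back 2 places in the alphabet, so w, u, s, q, o, m, k → i → g.
N: repeats circle → square → triangle → hexagon → star; circle, square, triangle, hexagon, star, circle, square → triangle → hexagon.
K goes hexagon, star, circle, square, triangle, hexagon, star → circle → square (repeats hexagon → star → circle → square → triangle).
R: alternating steps +8, +1, +8, +1, …; -8, 0, 1, 9, 10, 18, 19 → 27 → 28.
So the next two 4-tuples are (m=i n=triangle k=circle r=27) and (m=g n=hexagon k=square r=28).

(m=i n=triangle k=circle r=27), (m=g n=hexagon k=square r=28)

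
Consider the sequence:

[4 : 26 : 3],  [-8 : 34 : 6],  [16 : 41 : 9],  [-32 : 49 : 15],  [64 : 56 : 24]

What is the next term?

First part: ×(-2) each step, so 4, -8, 16, -32, 64 → -128.
For the second part, alternating steps +8, +7, +8, +7, …: 26, 34, 41, 49, 56 → 64.
Third part: each term is the sum of the two before it, so 3, 6, 9, 15, 24 → 39.
Combining the parts gives [-128 : 64 : 39].

[-128 : 64 : 39]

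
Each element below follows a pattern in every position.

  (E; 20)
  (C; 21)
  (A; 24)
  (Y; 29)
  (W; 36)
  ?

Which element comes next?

(U; 45)

Letter — letters move back 2 places in the alphabet, wrapping A→Z: E, C, A, Y, W → U.
Second coordinate: differences are 1, 3, 5, … (increasing by 2 each time), so 20, 21, 24, 29, 36 → 45.
Combining the parts gives (U; 45).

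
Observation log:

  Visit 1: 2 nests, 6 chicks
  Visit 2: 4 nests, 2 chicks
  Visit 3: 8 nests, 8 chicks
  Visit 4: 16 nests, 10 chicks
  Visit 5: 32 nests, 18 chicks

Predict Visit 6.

Nests goes 2, 4, 8, 16, 32 → 64 (×2 each step).
Chicks: 6, 2, 8, 10, 18 → 28 (each term is the sum of the two before it).
Putting it together: 64 nests, 28 chicks.

64 nests, 28 chicks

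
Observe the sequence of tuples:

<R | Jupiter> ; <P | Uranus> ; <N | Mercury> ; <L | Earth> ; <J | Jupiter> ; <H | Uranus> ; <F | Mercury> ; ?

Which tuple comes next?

<D | Earth>

Letter: R, P, N, L, J, H, F → D (letters move back 2 places in the alphabet).
Planet: repeats Jupiter → Uranus → Mercury → Earth; Jupiter, Uranus, Mercury, Earth, Jupiter, Uranus, Mercury → Earth.
So the next tuple is <D | Earth>.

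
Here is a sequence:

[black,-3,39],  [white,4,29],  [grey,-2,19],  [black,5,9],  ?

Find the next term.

[white,-1,-1]

Shade: repeats black → white → grey; black, white, grey, black → white.
Second entry: alternating steps +7, −6, +7, −6, …, so -3, 4, -2, 5 → -1.
Third entry: 39, 29, 19, 9 → -1 (−10 each step).
Combining the parts gives [white,-1,-1].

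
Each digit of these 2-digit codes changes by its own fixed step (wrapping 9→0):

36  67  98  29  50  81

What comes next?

First digit: +3 each step, mod 10, so 3, 6, 9, 2, 5, 8 → 1.
Second digit: +1 each step, mod 10, so 6, 7, 8, 9, 0, 1 → 2.
Combining the parts gives 12.

12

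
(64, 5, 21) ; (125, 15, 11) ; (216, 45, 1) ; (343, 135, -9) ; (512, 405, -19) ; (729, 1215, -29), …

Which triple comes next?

First value: 64, 125, 216, 343, 512, 729 → 1000 (perfect cubes: 4³, 5³, 6³, …).
Second value — ×3 each step: 5, 15, 45, 135, 405, 1215 → 3645.
Third value — −10 each step: 21, 11, 1, -9, -19, -29 → -39.
So the next triple is (1000, 3645, -39).

(1000, 3645, -39)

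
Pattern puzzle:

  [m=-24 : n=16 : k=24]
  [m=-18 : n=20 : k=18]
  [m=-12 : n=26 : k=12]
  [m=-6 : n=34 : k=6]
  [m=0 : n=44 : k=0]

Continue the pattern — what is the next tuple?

M — +6 each step: -24, -18, -12, -6, 0 → 6.
N: 16, 20, 26, 34, 44 → 56 (differences are 4, 6, 8, … (increasing by 2 each time)).
For the k, always the negative of the m: 24, 18, 12, 6, 0 → -6.
Combining the parts gives [m=6 : n=56 : k=-6].

[m=6 : n=56 : k=-6]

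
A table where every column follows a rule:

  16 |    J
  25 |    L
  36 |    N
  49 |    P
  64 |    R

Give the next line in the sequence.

First component — perfect squares: 4², 5², 6², …: 16, 25, 36, 49, 64 → 81.
Letter goes J, L, N, P, R → T (letters move forward 2 places in the alphabet).
Combining the parts gives 81  T.

81  T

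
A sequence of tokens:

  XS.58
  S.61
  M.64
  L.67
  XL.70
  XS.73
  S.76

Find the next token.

M.79

Size: repeats XS → S → M → L → XL; XS, S, M, L, XL, XS, S → M.
Second component: +3 each step, so 58, 61, 64, 67, 70, 73, 76 → 79.
So the next token is M.79.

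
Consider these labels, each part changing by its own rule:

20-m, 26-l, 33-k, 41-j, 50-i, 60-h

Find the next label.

71-g

For the first component, differences are 6, 7, 8, … (increasing by 1 each time): 20, 26, 33, 41, 50, 60 → 71.
Letter: letters move back 1 place in the alphabet; m, l, k, j, i, h → g.
Putting it together: 71-g.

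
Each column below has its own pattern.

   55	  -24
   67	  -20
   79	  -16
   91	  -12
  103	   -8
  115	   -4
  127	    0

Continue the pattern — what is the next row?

First component — +12 each step: 55, 67, 79, 91, 103, 115, 127 → 139.
Second component: +4 each step, so -24, -20, -16, -12, -8, -4, 0 → 4.
Putting it together: 139  4.

139  4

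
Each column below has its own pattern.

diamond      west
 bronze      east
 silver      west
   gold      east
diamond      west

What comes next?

For the rank, repeats diamond → bronze → silver → gold: diamond, bronze, silver, gold, diamond → bronze.
Direction: alternates west ↔ east; west, east, west, east, west → east.
Putting it together: bronze  east.

bronze  east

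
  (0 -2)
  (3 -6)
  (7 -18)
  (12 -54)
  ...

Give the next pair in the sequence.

First component — differences are 3, 4, 5, … (increasing by 1 each time): 0, 3, 7, 12 → 18.
For the second component, ×3 each step: -2, -6, -18, -54 → -162.
So the next pair is (18 -162).

(18 -162)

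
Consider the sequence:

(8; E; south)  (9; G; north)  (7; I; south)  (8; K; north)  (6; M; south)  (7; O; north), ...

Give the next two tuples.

(5; Q; south), (6; S; north)

For the first entry, alternating steps +1, −2, +1, −2, …: 8, 9, 7, 8, 6, 7 → 5 → 6.
Letter: letters move forward 2 places in the alphabet, so E, G, I, K, M, O → Q → S.
Direction: south, north, south, north, south, north → south → north (alternates south ↔ north).
So the next two tuples are (5; Q; south) and (6; S; north).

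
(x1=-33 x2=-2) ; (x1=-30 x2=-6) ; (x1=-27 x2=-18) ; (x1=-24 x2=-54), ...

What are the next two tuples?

X1: +3 each step, so -33, -30, -27, -24 → -21 → -18.
X2: ×3 each step; -2, -6, -18, -54 → -162 → -486.
So the next two tuples are (x1=-21 x2=-162) and (x1=-18 x2=-486).

(x1=-21 x2=-162), (x1=-18 x2=-486)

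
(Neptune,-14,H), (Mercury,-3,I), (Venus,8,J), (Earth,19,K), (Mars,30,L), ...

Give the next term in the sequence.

Planet: runs through the planets Mercury→Neptune; Neptune, Mercury, Venus, Earth, Mars → Jupiter.
Second coordinate: +11 each step, so -14, -3, 8, 19, 30 → 41.
For the letter, letters move forward 1 place in the alphabet: H, I, J, K, L → M.
Combining the parts gives (Jupiter,41,M).

(Jupiter,41,M)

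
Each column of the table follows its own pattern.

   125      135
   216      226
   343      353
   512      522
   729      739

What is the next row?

1000  1010

First component: 125, 216, 343, 512, 729 → 1000 (perfect cubes: 5³, 6³, 7³, …).
Second component: always 10 more than the first component, so 135, 226, 353, 522, 739 → 1010.
Putting it together: 1000  1010.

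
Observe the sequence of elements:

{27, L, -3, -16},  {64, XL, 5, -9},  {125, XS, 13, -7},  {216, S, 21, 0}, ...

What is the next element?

{343, M, 29, 2}

First coordinate goes 27, 64, 125, 216 → 343 (perfect cubes: 3³, 4³, 5³, …).
Size: runs through clothing sizes XS→XL; L, XL, XS, S → M.
Third coordinate goes -3, 5, 13, 21 → 29 (+8 each step).
Fourth coordinate goes -16, -9, -7, 0 → 2 (alternating steps +7, +2, +7, +2, …).
So the next element is {343, M, 29, 2}.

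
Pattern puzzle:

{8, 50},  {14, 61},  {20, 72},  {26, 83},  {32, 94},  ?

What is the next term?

First part — +6 each step: 8, 14, 20, 26, 32 → 38.
Second part: 50, 61, 72, 83, 94 → 105 (+11 each step).
Combining the parts gives {38, 105}.

{38, 105}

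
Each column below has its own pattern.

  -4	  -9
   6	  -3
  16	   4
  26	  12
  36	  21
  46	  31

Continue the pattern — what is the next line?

First component goes -4, 6, 16, 26, 36, 46 → 56 (+10 each step).
For the second component, differences are 6, 7, 8, … (increasing by 1 each time): -9, -3, 4, 12, 21, 31 → 42.
Combining the parts gives 56  42.

56  42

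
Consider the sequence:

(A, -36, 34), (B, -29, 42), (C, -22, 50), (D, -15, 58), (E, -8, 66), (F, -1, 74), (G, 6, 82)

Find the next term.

(H, 13, 90)

For the letter, letters move forward 1 place in the alphabet: A, B, C, D, E, F, G → H.
For the second entry, +7 each step: -36, -29, -22, -15, -8, -1, 6 → 13.
Third entry — +8 each step: 34, 42, 50, 58, 66, 74, 82 → 90.
So the next term is (H, 13, 90).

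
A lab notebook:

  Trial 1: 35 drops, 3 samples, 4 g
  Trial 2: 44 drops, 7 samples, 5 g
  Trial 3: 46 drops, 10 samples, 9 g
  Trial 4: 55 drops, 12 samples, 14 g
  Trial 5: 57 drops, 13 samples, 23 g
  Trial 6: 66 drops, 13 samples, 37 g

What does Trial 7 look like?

Drops — alternating steps +9, +2, +9, +2, …: 35, 44, 46, 55, 57, 66 → 68.
Samples — differences are 4, 3, 2, … (decreasing by 1 each time): 3, 7, 10, 12, 13, 13 → 12.
G: each term is the sum of the two before it, so 4, 5, 9, 14, 23, 37 → 60.
Putting it together: 68 drops, 12 samples, 60 g.

68 drops, 12 samples, 60 g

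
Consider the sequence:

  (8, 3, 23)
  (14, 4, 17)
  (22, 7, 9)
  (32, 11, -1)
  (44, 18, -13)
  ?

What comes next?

First part — differences are 6, 8, 10, … (increasing by 2 each time): 8, 14, 22, 32, 44 → 58.
Second part: each term is the sum of the two before it; 3, 4, 7, 11, 18 → 29.
For the third part, together with the first part always sums to 31: 23, 17, 9, -1, -13 → -27.
Combining the parts gives (58, 29, -27).

(58, 29, -27)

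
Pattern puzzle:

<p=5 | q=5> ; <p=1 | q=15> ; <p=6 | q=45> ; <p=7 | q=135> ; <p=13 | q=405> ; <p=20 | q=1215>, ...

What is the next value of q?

For the q, ×3 each step: 5, 15, 45, 135, 405, 1215 → 3645.

3645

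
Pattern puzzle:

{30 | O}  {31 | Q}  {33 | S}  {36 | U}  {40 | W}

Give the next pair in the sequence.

{45 | Y}

First slot: differences are 1, 2, 3, … (increasing by 1 each time), so 30, 31, 33, 36, 40 → 45.
Letter — letters move forward 2 places in the alphabet: O, Q, S, U, W → Y.
So the next pair is {45 | Y}.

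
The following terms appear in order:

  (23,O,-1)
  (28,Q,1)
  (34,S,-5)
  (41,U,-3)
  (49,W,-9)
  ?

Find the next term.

(58,Y,-7)

First part — differences are 5, 6, 7, … (increasing by 1 each time): 23, 28, 34, 41, 49 → 58.
Letter — letters move forward 2 places in the alphabet: O, Q, S, U, W → Y.
For the third part, alternating steps +2, −6, +2, −6, …: -1, 1, -5, -3, -9 → -7.
So the next term is (58,Y,-7).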